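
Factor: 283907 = 13^1*  21839^1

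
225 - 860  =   - 635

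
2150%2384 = 2150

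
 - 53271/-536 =99 + 207/536 = 99.39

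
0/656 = 0 = 0.00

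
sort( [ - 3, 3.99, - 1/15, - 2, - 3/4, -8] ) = [-8, - 3, - 2, - 3/4, - 1/15 , 3.99]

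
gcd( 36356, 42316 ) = 596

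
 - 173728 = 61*(-2848)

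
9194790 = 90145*102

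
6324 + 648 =6972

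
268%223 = 45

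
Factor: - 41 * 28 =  - 2^2 * 7^1*41^1 = - 1148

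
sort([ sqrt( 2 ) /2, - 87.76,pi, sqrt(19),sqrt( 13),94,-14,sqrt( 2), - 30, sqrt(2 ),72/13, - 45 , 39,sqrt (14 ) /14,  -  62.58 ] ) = [-87.76, - 62.58, - 45, - 30, - 14,sqrt (14 )/14, sqrt (2)/2,  sqrt (2 ),sqrt(2 ) , pi, sqrt ( 13), sqrt (19), 72/13 , 39, 94] 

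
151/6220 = 151/6220 = 0.02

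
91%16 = 11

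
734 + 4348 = 5082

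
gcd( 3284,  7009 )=1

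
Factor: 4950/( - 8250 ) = - 3/5 =- 3^1*5^ ( - 1)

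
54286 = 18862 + 35424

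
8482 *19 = 161158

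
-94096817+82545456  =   - 11551361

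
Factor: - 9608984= - 2^3*7^1*11^1*19^1*821^1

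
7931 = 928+7003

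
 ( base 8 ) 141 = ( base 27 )3G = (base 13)76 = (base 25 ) 3m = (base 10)97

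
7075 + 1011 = 8086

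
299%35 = 19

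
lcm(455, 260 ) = 1820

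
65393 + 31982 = 97375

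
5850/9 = 650 = 650.00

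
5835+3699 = 9534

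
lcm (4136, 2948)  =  277112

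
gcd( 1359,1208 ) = 151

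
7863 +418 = 8281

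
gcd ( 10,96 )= 2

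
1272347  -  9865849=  - 8593502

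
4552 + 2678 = 7230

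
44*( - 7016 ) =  -308704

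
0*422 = 0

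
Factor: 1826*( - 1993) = -3639218 = - 2^1*11^1 * 83^1*1993^1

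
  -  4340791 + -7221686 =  - 11562477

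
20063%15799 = 4264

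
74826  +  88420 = 163246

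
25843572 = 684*37783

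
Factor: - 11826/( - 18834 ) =27/43 = 3^3*43^( - 1) 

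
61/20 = 3  +  1/20=3.05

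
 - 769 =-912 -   -  143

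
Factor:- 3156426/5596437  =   - 150306/266497  =  - 2^1 * 3^1*7^( - 1)*11^( - 1)  *13^1*41^1*47^1*3461^( - 1)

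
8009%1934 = 273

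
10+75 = 85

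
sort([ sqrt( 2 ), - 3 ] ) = [ - 3,sqrt( 2)]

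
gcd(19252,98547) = 1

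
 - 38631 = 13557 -52188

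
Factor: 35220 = 2^2*3^1*5^1 * 587^1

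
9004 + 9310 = 18314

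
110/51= 2 + 8/51 = 2.16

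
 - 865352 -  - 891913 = 26561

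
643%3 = 1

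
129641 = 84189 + 45452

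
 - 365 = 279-644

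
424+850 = 1274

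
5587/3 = 1862 + 1/3  =  1862.33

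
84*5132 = 431088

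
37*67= 2479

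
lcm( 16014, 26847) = 912798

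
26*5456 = 141856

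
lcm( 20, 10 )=20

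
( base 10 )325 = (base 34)9J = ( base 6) 1301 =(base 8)505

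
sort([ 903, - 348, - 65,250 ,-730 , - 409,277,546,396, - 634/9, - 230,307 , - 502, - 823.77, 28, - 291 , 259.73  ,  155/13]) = [ - 823.77 , - 730, - 502,-409, - 348 , - 291, - 230, - 634/9, - 65,155/13, 28,250,259.73,277 , 307 , 396,  546 , 903 ] 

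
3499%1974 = 1525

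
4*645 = 2580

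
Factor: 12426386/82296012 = 2^(-1)*3^ ( -1 )* 7^1*101^( - 1 ) * 67901^(  -  1)*887599^1 = 6213193/41148006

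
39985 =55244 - 15259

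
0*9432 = 0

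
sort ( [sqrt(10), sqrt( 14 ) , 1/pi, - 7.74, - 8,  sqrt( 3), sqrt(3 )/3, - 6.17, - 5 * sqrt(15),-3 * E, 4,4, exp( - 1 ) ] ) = [ - 5  *  sqrt ( 15 ), - 3*E,-8, - 7.74,  -  6.17,1/pi, exp(- 1), sqrt(3)/3, sqrt( 3), sqrt(10 ), sqrt ( 14) , 4,4 ]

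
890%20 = 10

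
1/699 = 1/699 = 0.00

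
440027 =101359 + 338668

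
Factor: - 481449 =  - 3^1*160483^1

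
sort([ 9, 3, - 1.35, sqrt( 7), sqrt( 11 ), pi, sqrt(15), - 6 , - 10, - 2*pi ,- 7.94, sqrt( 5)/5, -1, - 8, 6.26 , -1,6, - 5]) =[ - 10, - 8, - 7.94, - 2 * pi, - 6,  -  5 , - 1.35, - 1, - 1,sqrt(5) /5,  sqrt( 7 ), 3,  pi, sqrt(11 ), sqrt ( 15 ), 6,  6.26,9] 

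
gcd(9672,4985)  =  1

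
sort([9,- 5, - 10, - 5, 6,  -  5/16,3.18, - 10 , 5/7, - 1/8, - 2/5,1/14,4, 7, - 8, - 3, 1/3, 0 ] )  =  [-10, - 10, - 8,-5, - 5,-3, - 2/5, - 5/16, - 1/8,0,1/14, 1/3,5/7,3.18,4,6 , 7,9 ] 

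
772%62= 28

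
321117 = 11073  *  29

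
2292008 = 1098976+1193032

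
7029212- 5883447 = 1145765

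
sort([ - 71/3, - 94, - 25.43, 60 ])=[ - 94, - 25.43,-71/3, 60 ]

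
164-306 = - 142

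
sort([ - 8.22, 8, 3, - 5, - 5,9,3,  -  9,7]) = [ - 9,-8.22, - 5, - 5, 3,3,  7, 8,9 ]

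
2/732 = 1/366= 0.00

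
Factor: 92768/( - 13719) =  - 2^5*3^( - 1) * 13^1*17^( - 1)* 223^1 * 269^( - 1 ) 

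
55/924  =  5/84  =  0.06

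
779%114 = 95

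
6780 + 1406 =8186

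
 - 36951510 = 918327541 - 955279051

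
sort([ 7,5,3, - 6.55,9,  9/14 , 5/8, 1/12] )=[-6.55, 1/12,5/8,  9/14, 3, 5,7, 9]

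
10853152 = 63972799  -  53119647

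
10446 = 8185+2261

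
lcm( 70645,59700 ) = 4238700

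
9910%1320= 670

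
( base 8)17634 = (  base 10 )8092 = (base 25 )CNH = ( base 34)700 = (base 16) 1F9C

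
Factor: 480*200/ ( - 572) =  - 2^6* 3^1*5^3*11^ ( - 1)*13^( - 1)= - 24000/143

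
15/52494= 5/17498 = 0.00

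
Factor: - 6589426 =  - 2^1*137^1*24049^1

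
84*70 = 5880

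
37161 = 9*4129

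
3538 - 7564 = -4026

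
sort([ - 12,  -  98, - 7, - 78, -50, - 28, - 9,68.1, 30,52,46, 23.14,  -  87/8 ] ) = [ - 98,  -  78, - 50, - 28, - 12, - 87/8, - 9, - 7, 23.14,30,46,52,68.1 ] 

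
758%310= 138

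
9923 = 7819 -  - 2104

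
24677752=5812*4246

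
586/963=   586/963 = 0.61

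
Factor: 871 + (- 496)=375 = 3^1*5^3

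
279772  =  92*3041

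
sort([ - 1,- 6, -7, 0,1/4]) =[-7, - 6,-1, 0, 1/4 ]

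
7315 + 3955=11270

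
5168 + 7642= 12810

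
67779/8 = 8472  +  3/8 = 8472.38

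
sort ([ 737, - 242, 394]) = [ - 242, 394, 737]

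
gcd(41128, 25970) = 106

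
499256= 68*7342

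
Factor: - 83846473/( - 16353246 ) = 2^( - 1)*3^( - 1 )*7^( - 1)*13^(  -  1 )*61^(-1 )*491^ ( - 1 )*83846473^1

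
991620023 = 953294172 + 38325851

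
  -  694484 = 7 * ( -99212)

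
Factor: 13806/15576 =39/44 =2^(-2 )*3^1*11^( - 1)*13^1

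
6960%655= 410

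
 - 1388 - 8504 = - 9892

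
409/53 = 409/53 = 7.72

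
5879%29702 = 5879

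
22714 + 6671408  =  6694122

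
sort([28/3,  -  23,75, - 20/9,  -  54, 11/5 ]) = [ - 54, - 23, - 20/9,11/5, 28/3,75 ]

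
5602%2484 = 634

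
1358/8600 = 679/4300 = 0.16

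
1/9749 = 1/9749 = 0.00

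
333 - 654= - 321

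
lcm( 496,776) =48112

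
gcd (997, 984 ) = 1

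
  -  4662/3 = - 1554 = - 1554.00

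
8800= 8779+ 21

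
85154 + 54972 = 140126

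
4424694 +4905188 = 9329882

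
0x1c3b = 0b1110000111011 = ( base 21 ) g83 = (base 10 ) 7227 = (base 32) 71r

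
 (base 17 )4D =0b1010001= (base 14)5B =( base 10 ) 81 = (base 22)3F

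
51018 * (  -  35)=-1785630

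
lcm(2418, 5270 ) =205530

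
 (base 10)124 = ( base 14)8C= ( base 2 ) 1111100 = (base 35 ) 3J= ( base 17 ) 75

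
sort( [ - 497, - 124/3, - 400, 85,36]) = [-497, -400 , - 124/3, 36, 85]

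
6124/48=127  +  7/12 = 127.58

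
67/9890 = 67/9890 = 0.01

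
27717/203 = 136+109/203   =  136.54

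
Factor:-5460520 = -2^3*5^1*13^1*10501^1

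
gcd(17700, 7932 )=12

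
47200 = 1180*40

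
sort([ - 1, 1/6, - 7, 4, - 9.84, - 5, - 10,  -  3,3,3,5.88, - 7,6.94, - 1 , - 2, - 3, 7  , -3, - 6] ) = [ - 10, - 9.84, - 7, - 7, - 6, -5, - 3,-3, - 3, - 2 , - 1, - 1, 1/6, 3, 3,  4,5.88, 6.94, 7 ] 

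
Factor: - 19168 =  - 2^5*599^1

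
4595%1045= 415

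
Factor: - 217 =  - 7^1 * 31^1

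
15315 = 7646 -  - 7669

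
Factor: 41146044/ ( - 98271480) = -2^( - 1)*5^( - 1)* 79^1 *197^( - 1)*4157^ ( - 1 )*43403^1 = - 3428837/8189290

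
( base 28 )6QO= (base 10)5456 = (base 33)50b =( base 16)1550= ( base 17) 11EG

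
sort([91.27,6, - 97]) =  [ - 97,6, 91.27]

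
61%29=3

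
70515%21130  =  7125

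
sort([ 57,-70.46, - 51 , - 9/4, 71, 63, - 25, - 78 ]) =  [ - 78 , - 70.46 , - 51,-25, - 9/4, 57, 63, 71 ] 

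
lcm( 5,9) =45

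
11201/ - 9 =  - 1245 +4/9 = -1244.56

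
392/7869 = 392/7869 = 0.05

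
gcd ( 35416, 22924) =4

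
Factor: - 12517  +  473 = - 12044  =  -2^2*3011^1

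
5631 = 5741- 110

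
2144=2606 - 462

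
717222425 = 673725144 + 43497281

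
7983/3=2661  =  2661.00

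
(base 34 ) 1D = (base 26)1L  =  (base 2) 101111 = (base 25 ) 1M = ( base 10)47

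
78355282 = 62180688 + 16174594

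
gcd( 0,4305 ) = 4305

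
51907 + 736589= 788496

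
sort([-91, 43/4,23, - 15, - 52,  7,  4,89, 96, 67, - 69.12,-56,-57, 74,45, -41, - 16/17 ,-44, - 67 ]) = [ - 91, - 69.12, - 67, - 57, - 56, - 52, - 44, - 41, - 15, - 16/17,4, 7,43/4, 23,45,67,74,89,96]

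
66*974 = 64284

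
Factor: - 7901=-7901^1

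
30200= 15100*2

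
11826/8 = 1478 + 1/4 = 1478.25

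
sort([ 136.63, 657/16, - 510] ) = [ - 510, 657/16,  136.63] 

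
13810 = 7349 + 6461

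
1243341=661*1881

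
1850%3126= 1850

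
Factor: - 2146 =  - 2^1 *29^1*37^1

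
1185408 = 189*6272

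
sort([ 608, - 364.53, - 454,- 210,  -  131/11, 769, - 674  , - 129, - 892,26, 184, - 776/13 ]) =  [ - 892 , - 674, - 454, - 364.53, - 210, - 129, - 776/13, - 131/11, 26,  184 , 608 , 769 ] 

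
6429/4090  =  6429/4090 =1.57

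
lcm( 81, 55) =4455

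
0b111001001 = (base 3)121221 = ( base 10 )457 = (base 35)D2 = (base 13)292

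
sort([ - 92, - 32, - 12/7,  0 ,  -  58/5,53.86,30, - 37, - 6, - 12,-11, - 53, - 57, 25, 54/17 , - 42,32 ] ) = [- 92, - 57 ,  -  53, - 42, - 37, - 32, - 12,-58/5, - 11, - 6, - 12/7,0,54/17,25, 30, 32,53.86]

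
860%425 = 10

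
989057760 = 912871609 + 76186151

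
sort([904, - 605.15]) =[ - 605.15,904]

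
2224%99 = 46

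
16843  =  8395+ 8448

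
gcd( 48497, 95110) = 1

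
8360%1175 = 135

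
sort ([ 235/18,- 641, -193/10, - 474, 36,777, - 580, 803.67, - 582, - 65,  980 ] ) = [-641, - 582, - 580,- 474, - 65,-193/10,235/18,36, 777,803.67,  980 ] 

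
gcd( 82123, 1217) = 1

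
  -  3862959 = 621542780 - 625405739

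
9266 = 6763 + 2503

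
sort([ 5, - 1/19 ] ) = [ - 1/19, 5 ] 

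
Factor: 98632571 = 491^1*200881^1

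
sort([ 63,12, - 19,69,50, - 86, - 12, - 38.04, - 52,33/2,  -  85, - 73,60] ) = [ - 86, - 85, - 73, - 52,-38.04, - 19, - 12, 12, 33/2,50 , 60, 63 , 69] 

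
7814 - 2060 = 5754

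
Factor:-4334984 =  - 2^3*701^1 * 773^1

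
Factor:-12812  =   - 2^2*3203^1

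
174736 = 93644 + 81092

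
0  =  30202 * 0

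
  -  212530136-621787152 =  - 834317288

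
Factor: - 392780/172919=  - 820/361 = - 2^2  *  5^1*19^(-2)*41^1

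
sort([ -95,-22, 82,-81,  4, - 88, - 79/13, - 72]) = [-95,-88, - 81, - 72, - 22, - 79/13,4, 82]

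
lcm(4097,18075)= 307275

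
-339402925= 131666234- 471069159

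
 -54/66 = -1  +  2/11 = -0.82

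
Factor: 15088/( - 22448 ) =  -41^1 * 61^( - 1 )=- 41/61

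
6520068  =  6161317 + 358751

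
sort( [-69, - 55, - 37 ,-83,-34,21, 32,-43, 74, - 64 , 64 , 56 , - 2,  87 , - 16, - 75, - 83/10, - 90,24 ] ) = [ - 90 , - 83, - 75, - 69, - 64, - 55, - 43 , - 37, - 34, - 16, - 83/10, - 2,  21, 24, 32, 56, 64,74,87]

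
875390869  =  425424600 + 449966269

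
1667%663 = 341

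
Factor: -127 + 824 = 17^1*41^1 = 697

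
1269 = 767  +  502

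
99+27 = 126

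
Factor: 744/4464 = 1/6   =  2^( - 1)*3^ ( - 1) 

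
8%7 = 1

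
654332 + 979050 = 1633382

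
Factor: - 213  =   - 3^1 * 71^1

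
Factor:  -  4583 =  - 4583^1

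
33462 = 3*11154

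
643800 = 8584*75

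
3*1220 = 3660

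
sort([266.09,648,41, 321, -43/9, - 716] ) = [ - 716, - 43/9,41,266.09,321,648] 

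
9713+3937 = 13650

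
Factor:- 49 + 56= 7=7^1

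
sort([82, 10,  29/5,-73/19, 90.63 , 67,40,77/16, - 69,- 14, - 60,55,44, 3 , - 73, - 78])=[ - 78,  -  73,-69, - 60, - 14,-73/19,3,77/16,29/5, 10,40 , 44,  55,67, 82, 90.63]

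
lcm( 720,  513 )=41040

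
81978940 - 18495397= 63483543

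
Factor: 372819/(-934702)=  - 2^(-1)*3^1*151^1*263^( - 1)*823^1*1777^(-1)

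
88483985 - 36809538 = 51674447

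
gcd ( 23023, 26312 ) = 3289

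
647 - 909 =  - 262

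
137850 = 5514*25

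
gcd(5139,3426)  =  1713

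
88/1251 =88/1251 = 0.07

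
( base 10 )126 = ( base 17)77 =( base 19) 6c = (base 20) 66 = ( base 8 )176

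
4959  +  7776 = 12735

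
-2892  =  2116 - 5008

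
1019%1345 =1019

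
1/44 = 1/44 = 0.02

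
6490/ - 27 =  - 241 + 17/27 = - 240.37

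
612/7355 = 612/7355 = 0.08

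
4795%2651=2144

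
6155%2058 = 2039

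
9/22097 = 9/22097 = 0.00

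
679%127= 44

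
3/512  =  3/512= 0.01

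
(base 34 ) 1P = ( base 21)2h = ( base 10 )59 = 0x3B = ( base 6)135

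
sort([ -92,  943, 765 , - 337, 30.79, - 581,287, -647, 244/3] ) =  [-647, - 581,-337 ,-92, 30.79, 244/3,287 , 765,943]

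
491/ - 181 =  - 491/181 = - 2.71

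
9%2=1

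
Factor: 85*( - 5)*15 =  - 6375 = - 3^1*5^3 *17^1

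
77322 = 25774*3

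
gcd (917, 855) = 1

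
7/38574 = 7/38574 =0.00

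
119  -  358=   -  239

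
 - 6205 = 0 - 6205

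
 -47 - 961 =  - 1008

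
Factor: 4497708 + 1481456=2^2 * 367^1*4073^1 = 5979164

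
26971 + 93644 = 120615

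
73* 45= 3285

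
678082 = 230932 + 447150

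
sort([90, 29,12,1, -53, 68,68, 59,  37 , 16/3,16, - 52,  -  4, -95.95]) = [ - 95.95, - 53,-52  ,-4,1,16/3,12,16, 29,37,59,68,68,90]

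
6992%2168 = 488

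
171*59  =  10089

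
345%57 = 3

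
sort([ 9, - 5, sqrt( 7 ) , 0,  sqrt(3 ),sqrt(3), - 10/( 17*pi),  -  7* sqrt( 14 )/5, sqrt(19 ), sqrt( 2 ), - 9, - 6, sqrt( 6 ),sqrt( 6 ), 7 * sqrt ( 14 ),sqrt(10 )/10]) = [ - 9,-6, - 7 * sqrt ( 14)/5, - 5, - 10/( 17 * pi), 0, sqrt( 10 )/10, sqrt (2 ), sqrt(3 ), sqrt (3),sqrt( 6), sqrt(6 ),sqrt (7 ), sqrt( 19), 9,7*sqrt( 14)]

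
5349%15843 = 5349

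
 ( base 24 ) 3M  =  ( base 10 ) 94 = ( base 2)1011110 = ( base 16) 5e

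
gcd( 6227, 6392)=1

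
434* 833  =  361522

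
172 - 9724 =-9552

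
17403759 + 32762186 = 50165945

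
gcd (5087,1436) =1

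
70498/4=35249/2 = 17624.50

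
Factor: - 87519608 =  - 2^3*11^1*97^1*10253^1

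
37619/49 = 767 + 36/49 = 767.73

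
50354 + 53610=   103964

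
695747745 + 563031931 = 1258779676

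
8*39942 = 319536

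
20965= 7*2995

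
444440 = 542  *820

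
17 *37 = 629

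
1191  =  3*397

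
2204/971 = 2 + 262/971 = 2.27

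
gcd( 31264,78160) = 15632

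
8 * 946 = 7568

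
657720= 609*1080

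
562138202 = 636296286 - 74158084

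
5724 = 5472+252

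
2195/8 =2195/8 = 274.38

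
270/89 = 3 + 3/89 = 3.03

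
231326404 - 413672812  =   - 182346408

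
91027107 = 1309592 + 89717515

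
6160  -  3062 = 3098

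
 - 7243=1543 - 8786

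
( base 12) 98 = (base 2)1110100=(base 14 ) 84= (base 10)116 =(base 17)6e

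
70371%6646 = 3911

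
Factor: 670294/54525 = 2^1* 3^(  -  1 ) * 5^( - 2)*461^1 =922/75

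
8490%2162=2004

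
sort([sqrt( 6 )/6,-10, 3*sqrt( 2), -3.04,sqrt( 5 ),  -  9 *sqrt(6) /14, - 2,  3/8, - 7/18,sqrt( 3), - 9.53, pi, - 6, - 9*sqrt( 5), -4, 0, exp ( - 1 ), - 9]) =[-9*sqrt ( 5), - 10, - 9.53, - 9, - 6, - 4, - 3.04, -2, - 9*sqrt ( 6 )/14 , - 7/18, 0, exp( - 1), 3/8, sqrt(6 )/6, sqrt( 3 ), sqrt (5),pi, 3 *sqrt( 2 )]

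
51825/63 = 17275/21 = 822.62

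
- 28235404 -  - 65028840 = 36793436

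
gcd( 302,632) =2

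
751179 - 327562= 423617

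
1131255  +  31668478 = 32799733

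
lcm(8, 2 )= 8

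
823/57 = 823/57 = 14.44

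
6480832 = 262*24736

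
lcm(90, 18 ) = 90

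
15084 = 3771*4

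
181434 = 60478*3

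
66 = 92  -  26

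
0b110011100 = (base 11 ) 345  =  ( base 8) 634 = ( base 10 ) 412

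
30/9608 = 15/4804 = 0.00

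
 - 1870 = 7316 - 9186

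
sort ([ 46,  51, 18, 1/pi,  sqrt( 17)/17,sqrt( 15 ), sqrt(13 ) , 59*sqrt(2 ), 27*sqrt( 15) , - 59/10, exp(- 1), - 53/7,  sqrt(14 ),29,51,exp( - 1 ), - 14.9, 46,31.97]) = [ - 14.9, - 53/7, - 59/10, sqrt( 17 ) /17, 1/pi, exp ( - 1 ), exp(-1), sqrt( 13),sqrt( 14 ), sqrt( 15 ), 18, 29, 31.97, 46,  46,51,51, 59*sqrt( 2),27 * sqrt( 15) ]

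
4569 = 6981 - 2412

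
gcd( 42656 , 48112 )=496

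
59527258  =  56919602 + 2607656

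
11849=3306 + 8543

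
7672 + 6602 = 14274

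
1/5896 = 1/5896 = 0.00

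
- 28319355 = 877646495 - 905965850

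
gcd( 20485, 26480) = 5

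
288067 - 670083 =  - 382016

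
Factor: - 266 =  - 2^1*7^1 * 19^1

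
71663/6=11943+5/6=11943.83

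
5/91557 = 5/91557 = 0.00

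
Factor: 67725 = 3^2 * 5^2*7^1*43^1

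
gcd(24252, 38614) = 86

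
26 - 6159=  - 6133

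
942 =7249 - 6307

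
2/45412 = 1/22706 = 0.00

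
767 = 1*767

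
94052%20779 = 10936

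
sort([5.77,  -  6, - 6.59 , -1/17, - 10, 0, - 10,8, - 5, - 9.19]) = [-10, - 10 , - 9.19, - 6.59 , - 6,  -  5, - 1/17, 0, 5.77, 8]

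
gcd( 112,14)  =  14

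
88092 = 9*9788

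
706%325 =56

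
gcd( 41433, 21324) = 3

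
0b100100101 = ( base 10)293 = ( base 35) 8D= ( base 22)d7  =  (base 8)445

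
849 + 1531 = 2380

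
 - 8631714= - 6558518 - 2073196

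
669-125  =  544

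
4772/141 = 33 + 119/141 = 33.84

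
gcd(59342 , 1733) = 1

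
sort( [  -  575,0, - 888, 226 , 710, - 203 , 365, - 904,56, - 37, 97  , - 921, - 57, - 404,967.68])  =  [-921, - 904,-888, - 575, - 404, - 203, - 57, - 37, 0,56,97,226,365 , 710,967.68]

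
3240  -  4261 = - 1021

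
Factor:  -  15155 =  - 5^1* 7^1* 433^1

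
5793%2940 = 2853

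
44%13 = 5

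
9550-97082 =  - 87532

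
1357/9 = 1357/9 = 150.78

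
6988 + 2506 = 9494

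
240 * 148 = 35520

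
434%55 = 49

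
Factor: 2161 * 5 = 10805 = 5^1*2161^1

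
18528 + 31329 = 49857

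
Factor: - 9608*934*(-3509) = 31489316848 = 2^4*11^2*29^1*467^1*1201^1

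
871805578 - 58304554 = 813501024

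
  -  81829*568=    - 46478872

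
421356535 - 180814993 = 240541542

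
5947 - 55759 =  - 49812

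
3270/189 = 1090/63= 17.30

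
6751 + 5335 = 12086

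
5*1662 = 8310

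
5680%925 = 130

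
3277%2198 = 1079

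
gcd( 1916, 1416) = 4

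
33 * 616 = 20328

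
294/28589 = 294/28589 = 0.01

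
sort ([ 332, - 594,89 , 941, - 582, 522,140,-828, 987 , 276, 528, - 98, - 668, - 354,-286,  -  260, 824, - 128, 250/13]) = [ - 828 ,  -  668, - 594, - 582,-354, - 286, - 260, - 128, - 98, 250/13, 89, 140, 276, 332 , 522, 528 , 824, 941 , 987]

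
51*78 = 3978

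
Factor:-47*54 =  - 2538 = - 2^1* 3^3*47^1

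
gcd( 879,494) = 1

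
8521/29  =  8521/29 = 293.83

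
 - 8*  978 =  - 7824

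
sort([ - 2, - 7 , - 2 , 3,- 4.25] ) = [  -  7, - 4.25,  -  2, - 2, 3 ]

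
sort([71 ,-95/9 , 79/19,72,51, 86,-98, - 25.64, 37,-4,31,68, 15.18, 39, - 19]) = [ - 98, - 25.64,  -  19, - 95/9, - 4,  79/19,15.18,31,37, 39,51,68,71, 72, 86 ]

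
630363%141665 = 63703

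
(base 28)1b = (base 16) 27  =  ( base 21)1i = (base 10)39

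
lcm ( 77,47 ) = 3619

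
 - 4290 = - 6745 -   -  2455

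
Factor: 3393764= 2^2*11^1*137^1*563^1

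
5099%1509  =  572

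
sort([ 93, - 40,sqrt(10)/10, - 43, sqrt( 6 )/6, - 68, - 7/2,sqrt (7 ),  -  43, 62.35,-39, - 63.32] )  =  [ - 68 , - 63.32, - 43, - 43, - 40,-39, - 7/2, sqrt (10)/10, sqrt(6)/6,  sqrt( 7 ), 62.35,93]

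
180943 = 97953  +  82990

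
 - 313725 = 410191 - 723916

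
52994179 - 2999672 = 49994507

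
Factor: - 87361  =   - 199^1*439^1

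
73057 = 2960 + 70097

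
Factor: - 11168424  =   -2^3 *3^2*181^1*857^1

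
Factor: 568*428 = 2^5*71^1*107^1 = 243104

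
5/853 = 5/853= 0.01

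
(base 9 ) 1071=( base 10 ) 793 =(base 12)561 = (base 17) 2cb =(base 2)1100011001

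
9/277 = 9/277= 0.03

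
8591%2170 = 2081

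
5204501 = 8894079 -3689578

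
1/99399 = 1/99399= 0.00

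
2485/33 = 2485/33 = 75.30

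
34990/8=17495/4=4373.75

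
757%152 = 149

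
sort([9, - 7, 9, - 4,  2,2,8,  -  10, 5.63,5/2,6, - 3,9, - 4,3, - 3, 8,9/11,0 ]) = [ - 10, - 7, - 4 , - 4,-3, - 3, 0, 9/11, 2,  2,  5/2,3, 5.63,6, 8 , 8,9, 9, 9] 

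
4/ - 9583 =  - 4/9583 =- 0.00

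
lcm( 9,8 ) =72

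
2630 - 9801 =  - 7171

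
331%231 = 100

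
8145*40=325800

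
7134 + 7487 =14621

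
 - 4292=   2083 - 6375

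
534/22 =267/11  =  24.27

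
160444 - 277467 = - 117023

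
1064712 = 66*16132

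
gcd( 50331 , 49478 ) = 1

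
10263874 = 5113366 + 5150508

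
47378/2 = 23689 = 23689.00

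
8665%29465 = 8665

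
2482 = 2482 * 1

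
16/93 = 16/93= 0.17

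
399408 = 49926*8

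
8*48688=389504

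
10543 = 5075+5468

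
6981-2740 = 4241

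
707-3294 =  - 2587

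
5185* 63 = 326655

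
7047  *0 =0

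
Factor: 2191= 7^1 *313^1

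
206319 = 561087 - 354768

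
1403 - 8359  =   - 6956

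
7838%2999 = 1840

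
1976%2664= 1976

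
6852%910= 482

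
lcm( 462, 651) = 14322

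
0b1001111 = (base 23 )3a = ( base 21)3g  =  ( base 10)79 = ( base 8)117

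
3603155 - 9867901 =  - 6264746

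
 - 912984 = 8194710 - 9107694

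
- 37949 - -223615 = 185666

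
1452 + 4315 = 5767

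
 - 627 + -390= - 1017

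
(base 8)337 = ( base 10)223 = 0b11011111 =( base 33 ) 6P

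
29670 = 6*4945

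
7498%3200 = 1098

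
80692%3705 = 2887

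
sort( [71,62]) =[ 62,  71] 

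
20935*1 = 20935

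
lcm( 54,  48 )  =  432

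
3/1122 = 1/374 =0.00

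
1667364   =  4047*412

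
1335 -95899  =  - 94564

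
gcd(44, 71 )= 1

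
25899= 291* 89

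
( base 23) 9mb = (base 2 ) 1010010011110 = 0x149e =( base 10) 5278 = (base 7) 21250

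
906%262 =120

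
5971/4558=1 +1413/4558 = 1.31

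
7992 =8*999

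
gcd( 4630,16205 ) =2315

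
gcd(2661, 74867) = 1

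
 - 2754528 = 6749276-9503804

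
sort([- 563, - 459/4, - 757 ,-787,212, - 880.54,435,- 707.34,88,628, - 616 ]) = [ - 880.54, - 787 , - 757, - 707.34, - 616, - 563,-459/4,88 , 212,435,628]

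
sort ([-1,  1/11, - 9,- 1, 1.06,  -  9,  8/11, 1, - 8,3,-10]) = [-10,-9,-9 ,  -  8 ,  -  1, - 1,  1/11, 8/11,  1,1.06,3 ]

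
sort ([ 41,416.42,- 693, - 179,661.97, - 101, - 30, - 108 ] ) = [ - 693, - 179,- 108, - 101,  -  30, 41 , 416.42,661.97 ] 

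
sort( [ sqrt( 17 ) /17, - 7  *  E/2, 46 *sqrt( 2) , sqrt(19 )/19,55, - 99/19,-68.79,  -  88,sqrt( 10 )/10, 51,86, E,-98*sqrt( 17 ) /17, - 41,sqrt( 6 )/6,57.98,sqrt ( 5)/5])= [-88 , - 68.79,- 41, - 98 *sqrt(17)/17, - 7*E/2,-99/19, sqrt( 19)/19,  sqrt (17)/17,sqrt( 10)/10, sqrt( 6)/6,sqrt( 5)/5,E, 51, 55,57.98,46 *sqrt(2),86]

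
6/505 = 6/505 = 0.01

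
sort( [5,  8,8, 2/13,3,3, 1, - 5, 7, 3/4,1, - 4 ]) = [  -  5, - 4,2/13, 3/4,1, 1,3, 3,5,7,8,8] 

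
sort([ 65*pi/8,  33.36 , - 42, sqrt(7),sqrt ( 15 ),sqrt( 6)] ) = [-42,sqrt( 6 ),sqrt( 7),  sqrt(15), 65  *pi/8,  33.36]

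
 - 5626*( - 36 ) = 202536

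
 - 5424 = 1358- 6782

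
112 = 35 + 77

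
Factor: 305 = 5^1 * 61^1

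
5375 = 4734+641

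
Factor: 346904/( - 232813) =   -  824/553 = - 2^3*7^( - 1)*79^(  -  1 ) * 103^1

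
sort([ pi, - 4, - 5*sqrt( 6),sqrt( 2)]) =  [ - 5*sqrt( 6 ), - 4, sqrt( 2), pi ]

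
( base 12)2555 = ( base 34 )3MP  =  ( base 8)10221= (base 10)4241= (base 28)5BD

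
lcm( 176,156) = 6864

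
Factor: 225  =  3^2 *5^2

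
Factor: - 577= - 577^1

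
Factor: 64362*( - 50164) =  - 3228655368 = - 2^3*3^1*17^1 *631^1*12541^1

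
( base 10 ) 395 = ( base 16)18B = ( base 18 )13h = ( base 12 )28B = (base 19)11f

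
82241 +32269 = 114510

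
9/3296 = 9/3296 = 0.00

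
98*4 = 392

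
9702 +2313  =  12015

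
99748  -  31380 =68368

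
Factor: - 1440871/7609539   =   - 3^ ( - 1 )*7^( - 1) * 31^ ( - 1 )*109^1*11689^(  -  1) * 13219^1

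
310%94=28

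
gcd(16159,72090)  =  1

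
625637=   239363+386274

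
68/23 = 2 + 22/23 =2.96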